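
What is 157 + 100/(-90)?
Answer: 1403/9 ≈ 155.89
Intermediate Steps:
157 + 100/(-90) = 157 - 1/90*100 = 157 - 10/9 = 1403/9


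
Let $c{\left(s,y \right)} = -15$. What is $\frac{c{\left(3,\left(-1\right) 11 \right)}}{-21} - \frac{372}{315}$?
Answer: $- \frac{7}{15} \approx -0.46667$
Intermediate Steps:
$\frac{c{\left(3,\left(-1\right) 11 \right)}}{-21} - \frac{372}{315} = - \frac{15}{-21} - \frac{372}{315} = \left(-15\right) \left(- \frac{1}{21}\right) - \frac{124}{105} = \frac{5}{7} - \frac{124}{105} = - \frac{7}{15}$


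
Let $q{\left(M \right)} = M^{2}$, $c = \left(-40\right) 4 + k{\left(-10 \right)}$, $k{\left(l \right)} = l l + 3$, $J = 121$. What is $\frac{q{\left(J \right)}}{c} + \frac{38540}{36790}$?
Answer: $- \frac{53644561}{209703} \approx -255.81$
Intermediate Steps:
$k{\left(l \right)} = 3 + l^{2}$ ($k{\left(l \right)} = l^{2} + 3 = 3 + l^{2}$)
$c = -57$ ($c = \left(-40\right) 4 + \left(3 + \left(-10\right)^{2}\right) = -160 + \left(3 + 100\right) = -160 + 103 = -57$)
$\frac{q{\left(J \right)}}{c} + \frac{38540}{36790} = \frac{121^{2}}{-57} + \frac{38540}{36790} = 14641 \left(- \frac{1}{57}\right) + 38540 \cdot \frac{1}{36790} = - \frac{14641}{57} + \frac{3854}{3679} = - \frac{53644561}{209703}$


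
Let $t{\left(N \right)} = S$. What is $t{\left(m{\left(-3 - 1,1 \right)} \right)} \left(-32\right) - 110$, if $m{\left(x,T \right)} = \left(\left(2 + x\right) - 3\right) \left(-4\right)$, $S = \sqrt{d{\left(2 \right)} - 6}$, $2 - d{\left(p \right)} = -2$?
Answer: $-110 - 32 i \sqrt{2} \approx -110.0 - 45.255 i$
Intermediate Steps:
$d{\left(p \right)} = 4$ ($d{\left(p \right)} = 2 - -2 = 2 + 2 = 4$)
$S = i \sqrt{2}$ ($S = \sqrt{4 - 6} = \sqrt{-2} = i \sqrt{2} \approx 1.4142 i$)
$m{\left(x,T \right)} = 4 - 4 x$ ($m{\left(x,T \right)} = \left(-1 + x\right) \left(-4\right) = 4 - 4 x$)
$t{\left(N \right)} = i \sqrt{2}$
$t{\left(m{\left(-3 - 1,1 \right)} \right)} \left(-32\right) - 110 = i \sqrt{2} \left(-32\right) - 110 = - 32 i \sqrt{2} - 110 = -110 - 32 i \sqrt{2}$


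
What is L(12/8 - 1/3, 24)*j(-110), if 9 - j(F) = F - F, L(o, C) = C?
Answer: 216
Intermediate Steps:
j(F) = 9 (j(F) = 9 - (F - F) = 9 - 1*0 = 9 + 0 = 9)
L(12/8 - 1/3, 24)*j(-110) = 24*9 = 216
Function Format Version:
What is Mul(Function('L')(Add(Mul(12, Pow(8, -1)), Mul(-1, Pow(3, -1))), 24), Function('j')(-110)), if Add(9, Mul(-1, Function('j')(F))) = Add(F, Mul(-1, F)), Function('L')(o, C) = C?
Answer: 216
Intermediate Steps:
Function('j')(F) = 9 (Function('j')(F) = Add(9, Mul(-1, Add(F, Mul(-1, F)))) = Add(9, Mul(-1, 0)) = Add(9, 0) = 9)
Mul(Function('L')(Add(Mul(12, Pow(8, -1)), Mul(-1, Pow(3, -1))), 24), Function('j')(-110)) = Mul(24, 9) = 216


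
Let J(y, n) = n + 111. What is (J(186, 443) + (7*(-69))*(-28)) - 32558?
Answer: -18480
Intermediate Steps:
J(y, n) = 111 + n
(J(186, 443) + (7*(-69))*(-28)) - 32558 = ((111 + 443) + (7*(-69))*(-28)) - 32558 = (554 - 483*(-28)) - 32558 = (554 + 13524) - 32558 = 14078 - 32558 = -18480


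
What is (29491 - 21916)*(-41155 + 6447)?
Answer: -262913100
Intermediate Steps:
(29491 - 21916)*(-41155 + 6447) = 7575*(-34708) = -262913100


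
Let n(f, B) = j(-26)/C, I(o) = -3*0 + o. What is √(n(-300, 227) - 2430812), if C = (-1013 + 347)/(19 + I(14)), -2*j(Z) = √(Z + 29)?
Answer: √(-119800138608 + 1221*√3)/222 ≈ 1559.1*I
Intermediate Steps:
j(Z) = -√(29 + Z)/2 (j(Z) = -√(Z + 29)/2 = -√(29 + Z)/2)
I(o) = o (I(o) = 0 + o = o)
C = -222/11 (C = (-1013 + 347)/(19 + 14) = -666/33 = -666*1/33 = -222/11 ≈ -20.182)
n(f, B) = 11*√3/444 (n(f, B) = (-√(29 - 26)/2)/(-222/11) = -√3/2*(-11/222) = 11*√3/444)
√(n(-300, 227) - 2430812) = √(11*√3/444 - 2430812) = √(-2430812 + 11*√3/444)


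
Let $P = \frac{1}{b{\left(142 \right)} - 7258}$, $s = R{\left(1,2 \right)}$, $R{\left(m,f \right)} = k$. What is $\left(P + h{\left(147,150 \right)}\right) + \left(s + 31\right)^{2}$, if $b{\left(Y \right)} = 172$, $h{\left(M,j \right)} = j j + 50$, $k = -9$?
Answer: $\frac{163218923}{7086} \approx 23034.0$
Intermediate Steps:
$R{\left(m,f \right)} = -9$
$h{\left(M,j \right)} = 50 + j^{2}$ ($h{\left(M,j \right)} = j^{2} + 50 = 50 + j^{2}$)
$s = -9$
$P = - \frac{1}{7086}$ ($P = \frac{1}{172 - 7258} = \frac{1}{-7086} = - \frac{1}{7086} \approx -0.00014112$)
$\left(P + h{\left(147,150 \right)}\right) + \left(s + 31\right)^{2} = \left(- \frac{1}{7086} + \left(50 + 150^{2}\right)\right) + \left(-9 + 31\right)^{2} = \left(- \frac{1}{7086} + \left(50 + 22500\right)\right) + 22^{2} = \left(- \frac{1}{7086} + 22550\right) + 484 = \frac{159789299}{7086} + 484 = \frac{163218923}{7086}$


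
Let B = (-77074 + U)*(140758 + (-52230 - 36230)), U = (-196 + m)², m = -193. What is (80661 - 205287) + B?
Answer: 3882844980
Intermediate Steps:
U = 151321 (U = (-196 - 193)² = (-389)² = 151321)
B = 3882969606 (B = (-77074 + 151321)*(140758 + (-52230 - 36230)) = 74247*(140758 - 88460) = 74247*52298 = 3882969606)
(80661 - 205287) + B = (80661 - 205287) + 3882969606 = -124626 + 3882969606 = 3882844980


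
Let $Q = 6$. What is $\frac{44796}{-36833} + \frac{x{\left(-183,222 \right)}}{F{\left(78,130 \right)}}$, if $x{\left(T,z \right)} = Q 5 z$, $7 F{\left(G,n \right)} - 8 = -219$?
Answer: $- \frac{1726606416}{7771763} \approx -222.16$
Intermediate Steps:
$F{\left(G,n \right)} = - \frac{211}{7}$ ($F{\left(G,n \right)} = \frac{8}{7} + \frac{1}{7} \left(-219\right) = \frac{8}{7} - \frac{219}{7} = - \frac{211}{7}$)
$x{\left(T,z \right)} = 30 z$ ($x{\left(T,z \right)} = 6 \cdot 5 z = 30 z$)
$\frac{44796}{-36833} + \frac{x{\left(-183,222 \right)}}{F{\left(78,130 \right)}} = \frac{44796}{-36833} + \frac{30 \cdot 222}{- \frac{211}{7}} = 44796 \left(- \frac{1}{36833}\right) + 6660 \left(- \frac{7}{211}\right) = - \frac{44796}{36833} - \frac{46620}{211} = - \frac{1726606416}{7771763}$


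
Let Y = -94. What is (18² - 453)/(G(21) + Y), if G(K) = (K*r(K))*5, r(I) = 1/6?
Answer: 86/51 ≈ 1.6863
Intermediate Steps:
r(I) = ⅙
G(K) = 5*K/6 (G(K) = (K*(⅙))*5 = (K/6)*5 = 5*K/6)
(18² - 453)/(G(21) + Y) = (18² - 453)/((⅚)*21 - 94) = (324 - 453)/(35/2 - 94) = -129/(-153/2) = -129*(-2/153) = 86/51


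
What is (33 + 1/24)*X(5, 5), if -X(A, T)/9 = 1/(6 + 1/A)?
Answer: -11895/248 ≈ -47.964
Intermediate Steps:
X(A, T) = -9/(6 + 1/A)
(33 + 1/24)*X(5, 5) = (33 + 1/24)*(-9*5/(1 + 6*5)) = (33 + 1/24)*(-9*5/(1 + 30)) = 793*(-9*5/31)/24 = 793*(-9*5*1/31)/24 = (793/24)*(-45/31) = -11895/248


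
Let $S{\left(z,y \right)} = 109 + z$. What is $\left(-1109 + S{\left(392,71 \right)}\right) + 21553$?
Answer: $20945$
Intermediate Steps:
$\left(-1109 + S{\left(392,71 \right)}\right) + 21553 = \left(-1109 + \left(109 + 392\right)\right) + 21553 = \left(-1109 + 501\right) + 21553 = -608 + 21553 = 20945$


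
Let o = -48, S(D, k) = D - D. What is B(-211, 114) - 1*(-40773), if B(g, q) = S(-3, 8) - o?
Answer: 40821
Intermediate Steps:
S(D, k) = 0
B(g, q) = 48 (B(g, q) = 0 - 1*(-48) = 0 + 48 = 48)
B(-211, 114) - 1*(-40773) = 48 - 1*(-40773) = 48 + 40773 = 40821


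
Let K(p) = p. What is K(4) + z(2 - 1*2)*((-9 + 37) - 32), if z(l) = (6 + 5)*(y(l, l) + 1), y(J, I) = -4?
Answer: 136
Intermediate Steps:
z(l) = -33 (z(l) = (6 + 5)*(-4 + 1) = 11*(-3) = -33)
K(4) + z(2 - 1*2)*((-9 + 37) - 32) = 4 - 33*((-9 + 37) - 32) = 4 - 33*(28 - 32) = 4 - 33*(-4) = 4 + 132 = 136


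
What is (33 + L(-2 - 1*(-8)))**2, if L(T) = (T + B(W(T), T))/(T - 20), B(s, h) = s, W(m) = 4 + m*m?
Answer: 43264/49 ≈ 882.94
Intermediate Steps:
W(m) = 4 + m**2
L(T) = (4 + T + T**2)/(-20 + T) (L(T) = (T + (4 + T**2))/(T - 20) = (4 + T + T**2)/(-20 + T))
(33 + L(-2 - 1*(-8)))**2 = (33 + (4 + (-2 - 1*(-8)) + (-2 - 1*(-8))**2)/(-20 + (-2 - 1*(-8))))**2 = (33 + (4 + (-2 + 8) + (-2 + 8)**2)/(-20 + (-2 + 8)))**2 = (33 + (4 + 6 + 6**2)/(-20 + 6))**2 = (33 + (4 + 6 + 36)/(-14))**2 = (33 - 1/14*46)**2 = (33 - 23/7)**2 = (208/7)**2 = 43264/49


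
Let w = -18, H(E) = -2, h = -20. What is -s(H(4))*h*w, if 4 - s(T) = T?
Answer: -2160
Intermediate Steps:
s(T) = 4 - T
-s(H(4))*h*w = -(4 - 1*(-2))*(-20)*(-18) = -(4 + 2)*(-20)*(-18) = -6*(-20)*(-18) = -(-120)*(-18) = -1*2160 = -2160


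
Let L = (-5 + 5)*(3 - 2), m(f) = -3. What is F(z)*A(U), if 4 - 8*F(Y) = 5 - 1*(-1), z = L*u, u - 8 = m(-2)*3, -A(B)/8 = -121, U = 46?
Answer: -242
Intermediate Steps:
A(B) = 968 (A(B) = -8*(-121) = 968)
u = -1 (u = 8 - 3*3 = 8 - 9 = -1)
L = 0 (L = 0*1 = 0)
z = 0 (z = 0*(-1) = 0)
F(Y) = -1/4 (F(Y) = 1/2 - (5 - 1*(-1))/8 = 1/2 - (5 + 1)/8 = 1/2 - 1/8*6 = 1/2 - 3/4 = -1/4)
F(z)*A(U) = -1/4*968 = -242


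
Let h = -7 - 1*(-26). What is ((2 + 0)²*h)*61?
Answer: 4636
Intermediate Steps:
h = 19 (h = -7 + 26 = 19)
((2 + 0)²*h)*61 = ((2 + 0)²*19)*61 = (2²*19)*61 = (4*19)*61 = 76*61 = 4636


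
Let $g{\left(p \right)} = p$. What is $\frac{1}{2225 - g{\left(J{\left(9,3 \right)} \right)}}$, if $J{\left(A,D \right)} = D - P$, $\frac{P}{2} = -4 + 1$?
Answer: $\frac{1}{2216} \approx 0.00045126$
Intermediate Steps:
$P = -6$ ($P = 2 \left(-4 + 1\right) = 2 \left(-3\right) = -6$)
$J{\left(A,D \right)} = 6 + D$ ($J{\left(A,D \right)} = D - -6 = D + 6 = 6 + D$)
$\frac{1}{2225 - g{\left(J{\left(9,3 \right)} \right)}} = \frac{1}{2225 - \left(6 + 3\right)} = \frac{1}{2225 - 9} = \frac{1}{2216}$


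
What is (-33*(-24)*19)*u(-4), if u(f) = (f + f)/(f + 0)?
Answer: 30096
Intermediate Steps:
u(f) = 2 (u(f) = (2*f)/f = 2)
(-33*(-24)*19)*u(-4) = (-33*(-24)*19)*2 = (792*19)*2 = 15048*2 = 30096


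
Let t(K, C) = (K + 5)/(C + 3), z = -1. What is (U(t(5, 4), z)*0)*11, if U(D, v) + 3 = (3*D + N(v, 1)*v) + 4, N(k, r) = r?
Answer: 0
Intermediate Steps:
t(K, C) = (5 + K)/(3 + C)
U(D, v) = 1 + v + 3*D (U(D, v) = -3 + ((3*D + 1*v) + 4) = -3 + ((3*D + v) + 4) = -3 + ((v + 3*D) + 4) = -3 + (4 + v + 3*D) = 1 + v + 3*D)
(U(t(5, 4), z)*0)*11 = ((1 - 1 + 3*((5 + 5)/(3 + 4)))*0)*11 = ((1 - 1 + 3*(10/7))*0)*11 = ((1 - 1 + 30/7)*0)*11 = ((30/7)*0)*11 = 0*11 = 0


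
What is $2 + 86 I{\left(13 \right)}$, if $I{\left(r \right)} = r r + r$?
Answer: $15654$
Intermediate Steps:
$I{\left(r \right)} = r + r^{2}$ ($I{\left(r \right)} = r^{2} + r = r + r^{2}$)
$2 + 86 I{\left(13 \right)} = 2 + 86 \cdot 13 \left(1 + 13\right) = 2 + 86 \cdot 13 \cdot 14 = 2 + 86 \cdot 182 = 2 + 15652 = 15654$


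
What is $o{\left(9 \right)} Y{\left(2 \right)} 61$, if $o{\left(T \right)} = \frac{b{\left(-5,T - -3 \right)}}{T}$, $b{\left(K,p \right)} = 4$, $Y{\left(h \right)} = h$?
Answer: $\frac{488}{9} \approx 54.222$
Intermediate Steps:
$o{\left(T \right)} = \frac{4}{T}$
$o{\left(9 \right)} Y{\left(2 \right)} 61 = \frac{4}{9} \cdot 2 \cdot 61 = \frac{8}{9} \cdot 61 = \frac{488}{9}$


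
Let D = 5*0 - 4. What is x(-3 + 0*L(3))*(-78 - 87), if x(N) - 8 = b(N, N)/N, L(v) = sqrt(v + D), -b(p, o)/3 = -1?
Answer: -1155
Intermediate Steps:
D = -4 (D = 0 - 4 = -4)
b(p, o) = 3 (b(p, o) = -3*(-1) = 3)
L(v) = sqrt(-4 + v) (L(v) = sqrt(v - 4) = sqrt(-4 + v))
x(N) = 8 + 3/N
x(-3 + 0*L(3))*(-78 - 87) = (8 + 3/(-3 + 0*sqrt(-4 + 3)))*(-78 - 87) = (8 + 3/(-3 + 0*sqrt(-1)))*(-165) = (8 + 3/(-3 + 0*I))*(-165) = (8 + 3/(-3 + 0))*(-165) = (8 + 3/(-3))*(-165) = (8 + 3*(-1/3))*(-165) = (8 - 1)*(-165) = 7*(-165) = -1155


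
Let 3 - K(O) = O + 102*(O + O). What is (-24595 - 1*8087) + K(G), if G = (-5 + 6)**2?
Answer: -32884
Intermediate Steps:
G = 1 (G = 1**2 = 1)
K(O) = 3 - 205*O (K(O) = 3 - (O + 102*(O + O)) = 3 - (O + 102*(2*O)) = 3 - (O + 204*O) = 3 - 205*O)
(-24595 - 1*8087) + K(G) = (-24595 - 1*8087) + (3 - 205*1) = (-24595 - 8087) + (3 - 205) = -32682 - 202 = -32884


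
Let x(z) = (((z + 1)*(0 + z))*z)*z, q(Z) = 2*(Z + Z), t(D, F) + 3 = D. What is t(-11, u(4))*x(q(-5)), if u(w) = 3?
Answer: -2128000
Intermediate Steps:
t(D, F) = -3 + D
q(Z) = 4*Z (q(Z) = 2*(2*Z) = 4*Z)
x(z) = z**3*(1 + z) (x(z) = (((1 + z)*z)*z)*z = ((z*(1 + z))*z)*z = (z**2*(1 + z))*z = z**3*(1 + z))
t(-11, u(4))*x(q(-5)) = (-3 - 11)*((4*(-5))**3*(1 + 4*(-5))) = -14*(-20)**3*(1 - 20) = -(-112000)*(-19) = -14*152000 = -2128000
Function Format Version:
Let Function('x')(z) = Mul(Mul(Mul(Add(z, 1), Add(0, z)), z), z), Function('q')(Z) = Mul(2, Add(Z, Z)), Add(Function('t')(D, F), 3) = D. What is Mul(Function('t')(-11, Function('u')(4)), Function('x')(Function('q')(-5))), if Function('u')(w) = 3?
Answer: -2128000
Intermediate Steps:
Function('t')(D, F) = Add(-3, D)
Function('q')(Z) = Mul(4, Z) (Function('q')(Z) = Mul(2, Mul(2, Z)) = Mul(4, Z))
Function('x')(z) = Mul(Pow(z, 3), Add(1, z)) (Function('x')(z) = Mul(Mul(Mul(Add(1, z), z), z), z) = Mul(Mul(Mul(z, Add(1, z)), z), z) = Mul(Mul(Pow(z, 2), Add(1, z)), z) = Mul(Pow(z, 3), Add(1, z)))
Mul(Function('t')(-11, Function('u')(4)), Function('x')(Function('q')(-5))) = Mul(Add(-3, -11), Mul(Pow(Mul(4, -5), 3), Add(1, Mul(4, -5)))) = Mul(-14, Mul(Pow(-20, 3), Add(1, -20))) = Mul(-14, Mul(-8000, -19)) = Mul(-14, 152000) = -2128000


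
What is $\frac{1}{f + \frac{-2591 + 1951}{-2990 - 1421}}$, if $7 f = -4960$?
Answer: $- \frac{30877}{21874080} \approx -0.0014116$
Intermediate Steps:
$f = - \frac{4960}{7}$ ($f = \frac{1}{7} \left(-4960\right) = - \frac{4960}{7} \approx -708.57$)
$\frac{1}{f + \frac{-2591 + 1951}{-2990 - 1421}} = \frac{1}{- \frac{4960}{7} + \frac{-2591 + 1951}{-2990 - 1421}} = \frac{1}{- \frac{4960}{7} - \frac{640}{-4411}} = \frac{1}{- \frac{4960}{7} - - \frac{640}{4411}} = \frac{1}{- \frac{4960}{7} + \frac{640}{4411}} = \frac{1}{- \frac{21874080}{30877}} = - \frac{30877}{21874080}$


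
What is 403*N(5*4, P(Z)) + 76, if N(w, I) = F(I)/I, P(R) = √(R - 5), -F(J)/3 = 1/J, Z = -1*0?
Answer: 1589/5 ≈ 317.80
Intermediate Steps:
Z = 0
F(J) = -3/J
P(R) = √(-5 + R)
N(w, I) = -3/I² (N(w, I) = (-3/I)/I = -3/I²)
403*N(5*4, P(Z)) + 76 = 403*(-3/(-5 + 0)) + 76 = 403*(-3/(√(-5))²) + 76 = 403*(-3/(I*√5)²) + 76 = 403*(-3*(-⅕)) + 76 = 403*(⅗) + 76 = 1209/5 + 76 = 1589/5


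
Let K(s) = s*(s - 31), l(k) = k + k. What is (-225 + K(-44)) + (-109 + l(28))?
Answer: 3022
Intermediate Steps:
l(k) = 2*k
K(s) = s*(-31 + s)
(-225 + K(-44)) + (-109 + l(28)) = (-225 - 44*(-31 - 44)) + (-109 + 2*28) = (-225 - 44*(-75)) + (-109 + 56) = (-225 + 3300) - 53 = 3075 - 53 = 3022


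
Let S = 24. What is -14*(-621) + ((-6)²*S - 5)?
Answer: 9553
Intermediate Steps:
-14*(-621) + ((-6)²*S - 5) = -14*(-621) + ((-6)²*24 - 5) = 8694 + (36*24 - 5) = 8694 + (864 - 5) = 8694 + 859 = 9553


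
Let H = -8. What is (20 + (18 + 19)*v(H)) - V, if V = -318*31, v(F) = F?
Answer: 9582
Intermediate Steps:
V = -9858
(20 + (18 + 19)*v(H)) - V = (20 + (18 + 19)*(-8)) - 1*(-9858) = (20 + 37*(-8)) + 9858 = (20 - 296) + 9858 = -276 + 9858 = 9582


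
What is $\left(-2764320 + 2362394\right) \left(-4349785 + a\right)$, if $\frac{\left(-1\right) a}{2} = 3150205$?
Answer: $4280590275570$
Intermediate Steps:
$a = -6300410$ ($a = \left(-2\right) 3150205 = -6300410$)
$\left(-2764320 + 2362394\right) \left(-4349785 + a\right) = \left(-2764320 + 2362394\right) \left(-4349785 - 6300410\right) = \left(-401926\right) \left(-10650195\right) = 4280590275570$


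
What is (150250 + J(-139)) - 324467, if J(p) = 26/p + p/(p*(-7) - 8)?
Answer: -23368641706/134135 ≈ -1.7422e+5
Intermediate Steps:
J(p) = 26/p + p/(-8 - 7*p) (J(p) = 26/p + p/(-7*p - 8) = 26/p + p/(-8 - 7*p))
(150250 + J(-139)) - 324467 = (150250 + (208 - 1*(-139)**2 + 182*(-139))/((-139)*(8 + 7*(-139)))) - 324467 = (150250 - (208 - 1*19321 - 25298)/(139*(8 - 973))) - 324467 = (150250 - 1/139*(208 - 19321 - 25298)/(-965)) - 324467 = (150250 - 1/139*(-1/965)*(-44411)) - 324467 = (150250 - 44411/134135) - 324467 = 20153739339/134135 - 324467 = -23368641706/134135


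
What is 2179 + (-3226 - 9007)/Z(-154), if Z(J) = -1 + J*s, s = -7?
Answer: 2334550/1077 ≈ 2167.6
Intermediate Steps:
Z(J) = -1 - 7*J (Z(J) = -1 + J*(-7) = -1 - 7*J)
2179 + (-3226 - 9007)/Z(-154) = 2179 + (-3226 - 9007)/(-1 - 7*(-154)) = 2179 - 12233/(-1 + 1078) = 2179 - 12233/1077 = 2334550/1077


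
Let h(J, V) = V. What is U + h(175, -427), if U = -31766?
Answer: -32193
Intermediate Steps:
U + h(175, -427) = -31766 - 427 = -32193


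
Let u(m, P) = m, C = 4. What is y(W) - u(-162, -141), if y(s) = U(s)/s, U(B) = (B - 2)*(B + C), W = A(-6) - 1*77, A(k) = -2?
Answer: 6723/79 ≈ 85.101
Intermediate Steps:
W = -79 (W = -2 - 1*77 = -2 - 77 = -79)
U(B) = (-2 + B)*(4 + B) (U(B) = (B - 2)*(B + 4) = (-2 + B)*(4 + B))
y(s) = (-8 + s**2 + 2*s)/s
y(W) - u(-162, -141) = (2 - 79 - 8/(-79)) - 1*(-162) = (2 - 79 - 8*(-1/79)) + 162 = (2 - 79 + 8/79) + 162 = -6075/79 + 162 = 6723/79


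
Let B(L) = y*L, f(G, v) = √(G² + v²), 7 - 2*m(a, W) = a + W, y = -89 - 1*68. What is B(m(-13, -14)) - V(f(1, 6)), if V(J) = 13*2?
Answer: -2695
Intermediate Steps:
y = -157 (y = -89 - 68 = -157)
m(a, W) = 7/2 - W/2 - a/2 (m(a, W) = 7/2 - (a + W)/2 = 7/2 - (W + a)/2 = 7/2 + (-W/2 - a/2) = 7/2 - W/2 - a/2)
B(L) = -157*L
V(J) = 26
B(m(-13, -14)) - V(f(1, 6)) = -157*(7/2 - ½*(-14) - ½*(-13)) - 1*26 = -157*(7/2 + 7 + 13/2) - 26 = -157*17 - 26 = -2669 - 26 = -2695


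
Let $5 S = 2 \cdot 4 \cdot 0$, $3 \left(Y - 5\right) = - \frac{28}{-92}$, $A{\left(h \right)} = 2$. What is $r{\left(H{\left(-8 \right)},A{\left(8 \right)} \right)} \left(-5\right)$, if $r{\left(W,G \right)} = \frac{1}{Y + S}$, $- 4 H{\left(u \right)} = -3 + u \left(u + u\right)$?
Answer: $- \frac{345}{352} \approx -0.98011$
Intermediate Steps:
$Y = \frac{352}{69}$ ($Y = 5 + \frac{\left(-28\right) \frac{1}{-92}}{3} = 5 + \frac{\left(-28\right) \left(- \frac{1}{92}\right)}{3} = 5 + \frac{1}{3} \cdot \frac{7}{23} = 5 + \frac{7}{69} = \frac{352}{69} \approx 5.1014$)
$H{\left(u \right)} = \frac{3}{4} - \frac{u^{2}}{2}$ ($H{\left(u \right)} = - \frac{-3 + u \left(u + u\right)}{4} = - \frac{-3 + u 2 u}{4} = - \frac{-3 + 2 u^{2}}{4} = \frac{3}{4} - \frac{u^{2}}{2}$)
$S = 0$ ($S = \frac{2 \cdot 4 \cdot 0}{5} = \frac{8 \cdot 0}{5} = \frac{1}{5} \cdot 0 = 0$)
$r{\left(W,G \right)} = \frac{69}{352}$ ($r{\left(W,G \right)} = \frac{1}{\frac{352}{69} + 0} = \frac{1}{\frac{352}{69}} = \frac{69}{352}$)
$r{\left(H{\left(-8 \right)},A{\left(8 \right)} \right)} \left(-5\right) = \frac{69}{352} \left(-5\right) = - \frac{345}{352}$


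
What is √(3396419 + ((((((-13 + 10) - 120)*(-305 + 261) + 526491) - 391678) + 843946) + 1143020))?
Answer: √5523610 ≈ 2350.2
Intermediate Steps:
√(3396419 + ((((((-13 + 10) - 120)*(-305 + 261) + 526491) - 391678) + 843946) + 1143020)) = √(3396419 + (((((-3 - 120)*(-44) + 526491) - 391678) + 843946) + 1143020)) = √(3396419 + ((((-123*(-44) + 526491) - 391678) + 843946) + 1143020)) = √(3396419 + ((((5412 + 526491) - 391678) + 843946) + 1143020)) = √(3396419 + (((531903 - 391678) + 843946) + 1143020)) = √(3396419 + ((140225 + 843946) + 1143020)) = √(3396419 + (984171 + 1143020)) = √(3396419 + 2127191) = √5523610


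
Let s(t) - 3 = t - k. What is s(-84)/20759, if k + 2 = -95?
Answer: 16/20759 ≈ 0.00077075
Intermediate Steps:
k = -97 (k = -2 - 95 = -97)
s(t) = 100 + t (s(t) = 3 + (t - 1*(-97)) = 3 + (t + 97) = 3 + (97 + t) = 100 + t)
s(-84)/20759 = (100 - 84)/20759 = 16*(1/20759) = 16/20759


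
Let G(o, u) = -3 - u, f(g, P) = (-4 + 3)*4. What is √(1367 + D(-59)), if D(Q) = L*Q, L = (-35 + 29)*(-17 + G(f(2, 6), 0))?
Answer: I*√5713 ≈ 75.584*I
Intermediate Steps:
f(g, P) = -4 (f(g, P) = -1*4 = -4)
L = 120 (L = (-35 + 29)*(-17 + (-3 - 1*0)) = -6*(-17 + (-3 + 0)) = -6*(-17 - 3) = -6*(-20) = 120)
D(Q) = 120*Q
√(1367 + D(-59)) = √(1367 + 120*(-59)) = √(1367 - 7080) = √(-5713) = I*√5713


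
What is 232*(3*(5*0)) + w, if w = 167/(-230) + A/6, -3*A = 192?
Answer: -7861/690 ≈ -11.393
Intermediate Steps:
A = -64 (A = -⅓*192 = -64)
w = -7861/690 (w = 167/(-230) - 64/6 = 167*(-1/230) - 64*⅙ = -167/230 - 32/3 = -7861/690 ≈ -11.393)
232*(3*(5*0)) + w = 232*(3*(5*0)) - 7861/690 = 232*(3*0) - 7861/690 = 232*0 - 7861/690 = 0 - 7861/690 = -7861/690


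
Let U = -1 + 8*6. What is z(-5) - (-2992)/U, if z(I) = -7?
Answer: 2663/47 ≈ 56.660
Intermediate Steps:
U = 47 (U = -1 + 48 = 47)
z(-5) - (-2992)/U = -7 - (-2992)/47 = -7 - 272*(-11/47) = -7 + 2992/47 = 2663/47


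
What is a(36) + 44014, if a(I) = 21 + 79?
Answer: 44114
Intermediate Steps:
a(I) = 100
a(36) + 44014 = 100 + 44014 = 44114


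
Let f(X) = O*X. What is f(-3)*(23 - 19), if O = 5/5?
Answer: -12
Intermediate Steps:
O = 1 (O = 5*(⅕) = 1)
f(X) = X (f(X) = 1*X = X)
f(-3)*(23 - 19) = -3*(23 - 19) = -3*4 = -12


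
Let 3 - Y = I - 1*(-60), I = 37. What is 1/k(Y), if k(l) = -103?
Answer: -1/103 ≈ -0.0097087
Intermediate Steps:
Y = -94 (Y = 3 - (37 - 1*(-60)) = 3 - (37 + 60) = 3 - 1*97 = 3 - 97 = -94)
1/k(Y) = 1/(-103) = -1/103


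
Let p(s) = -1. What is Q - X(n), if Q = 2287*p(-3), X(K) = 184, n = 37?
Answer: -2471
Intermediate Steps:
Q = -2287 (Q = 2287*(-1) = -2287)
Q - X(n) = -2287 - 1*184 = -2287 - 184 = -2471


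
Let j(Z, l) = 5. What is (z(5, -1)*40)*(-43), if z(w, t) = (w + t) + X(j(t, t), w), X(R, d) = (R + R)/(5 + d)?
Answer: -8600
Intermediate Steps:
X(R, d) = 2*R/(5 + d) (X(R, d) = (2*R)/(5 + d) = 2*R/(5 + d))
z(w, t) = t + w + 10/(5 + w) (z(w, t) = (w + t) + 2*5/(5 + w) = (t + w) + 10/(5 + w) = t + w + 10/(5 + w))
(z(5, -1)*40)*(-43) = (((10 + (5 + 5)*(-1 + 5))/(5 + 5))*40)*(-43) = (((10 + 10*4)/10)*40)*(-43) = (((10 + 40)/10)*40)*(-43) = (((⅒)*50)*40)*(-43) = (5*40)*(-43) = 200*(-43) = -8600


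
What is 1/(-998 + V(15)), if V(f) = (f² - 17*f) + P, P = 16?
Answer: -1/1012 ≈ -0.00098814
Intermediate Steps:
V(f) = 16 + f² - 17*f (V(f) = (f² - 17*f) + 16 = 16 + f² - 17*f)
1/(-998 + V(15)) = 1/(-998 + (16 + 15² - 17*15)) = 1/(-998 + (16 + 225 - 255)) = 1/(-998 - 14) = 1/(-1012) = -1/1012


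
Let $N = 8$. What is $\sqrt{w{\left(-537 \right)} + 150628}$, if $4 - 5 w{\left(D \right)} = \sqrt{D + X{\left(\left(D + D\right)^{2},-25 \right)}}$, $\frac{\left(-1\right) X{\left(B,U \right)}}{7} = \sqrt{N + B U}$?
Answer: $\frac{\sqrt{3765720 - 5 \sqrt{-537 - 98 i \sqrt{147127}}}}{5} \approx 388.07 + 0.03558 i$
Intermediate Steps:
$X{\left(B,U \right)} = - 7 \sqrt{8 + B U}$
$w{\left(D \right)} = \frac{4}{5} - \frac{\sqrt{D - 7 \sqrt{8 - 100 D^{2}}}}{5}$ ($w{\left(D \right)} = \frac{4}{5} - \frac{\sqrt{D - 7 \sqrt{8 + \left(D + D\right)^{2} \left(-25\right)}}}{5} = \frac{4}{5} - \frac{\sqrt{D - 7 \sqrt{8 + \left(2 D\right)^{2} \left(-25\right)}}}{5} = \frac{4}{5} - \frac{\sqrt{D - 7 \sqrt{8 + 4 D^{2} \left(-25\right)}}}{5} = \frac{4}{5} - \frac{\sqrt{D - 7 \sqrt{8 - 100 D^{2}}}}{5}$)
$\sqrt{w{\left(-537 \right)} + 150628} = \sqrt{\left(\frac{4}{5} - \frac{\sqrt{-537 - 14 \sqrt{2 - 25 \left(-537\right)^{2}}}}{5}\right) + 150628} = \sqrt{\left(\frac{4}{5} - \frac{\sqrt{-537 - 14 \sqrt{2 - 7209225}}}{5}\right) + 150628} = \sqrt{\left(\frac{4}{5} - \frac{\sqrt{-537 - 14 \sqrt{-7209223}}}{5}\right) + 150628} = \sqrt{\left(\frac{4}{5} - \frac{\sqrt{-537 - 14 \cdot 7 i \sqrt{147127}}}{5}\right) + 150628} = \sqrt{\left(\frac{4}{5} - \frac{\sqrt{-537 - 98 i \sqrt{147127}}}{5}\right) + 150628} = \sqrt{\frac{753144}{5} - \frac{\sqrt{-537 - 98 i \sqrt{147127}}}{5}}$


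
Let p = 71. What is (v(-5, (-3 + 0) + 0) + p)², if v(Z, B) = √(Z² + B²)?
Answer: (71 + √34)² ≈ 5903.0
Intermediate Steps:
v(Z, B) = √(B² + Z²)
(v(-5, (-3 + 0) + 0) + p)² = (√(((-3 + 0) + 0)² + (-5)²) + 71)² = (√((-3 + 0)² + 25) + 71)² = (√((-3)² + 25) + 71)² = (√(9 + 25) + 71)² = (√34 + 71)² = (71 + √34)²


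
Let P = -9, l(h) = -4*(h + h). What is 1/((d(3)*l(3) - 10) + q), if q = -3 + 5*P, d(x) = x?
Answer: -1/130 ≈ -0.0076923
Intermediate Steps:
l(h) = -8*h
q = -48 (q = -3 + 5*(-9) = -3 - 45 = -48)
1/((d(3)*l(3) - 10) + q) = 1/((3*(-8*3) - 10) - 48) = 1/((3*(-24) - 10) - 48) = 1/((-72 - 10) - 48) = 1/(-82 - 48) = 1/(-130) = -1/130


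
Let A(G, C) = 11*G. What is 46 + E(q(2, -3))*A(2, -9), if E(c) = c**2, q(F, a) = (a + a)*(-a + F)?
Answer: 19846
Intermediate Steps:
q(F, a) = 2*a*(F - a) (q(F, a) = (2*a)*(F - a) = 2*a*(F - a))
46 + E(q(2, -3))*A(2, -9) = 46 + (2*(-3)*(2 - 1*(-3)))**2*(11*2) = 46 + (2*(-3)*(2 + 3))**2*22 = 46 + (2*(-3)*5)**2*22 = 46 + (-30)**2*22 = 46 + 900*22 = 46 + 19800 = 19846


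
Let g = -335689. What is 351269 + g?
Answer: 15580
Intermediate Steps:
351269 + g = 351269 - 335689 = 15580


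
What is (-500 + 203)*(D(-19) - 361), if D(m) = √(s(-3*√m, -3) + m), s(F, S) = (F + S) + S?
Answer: 107217 - 297*√(-25 - 3*I*√19) ≈ 1.0684e+5 + 1532.0*I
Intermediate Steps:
s(F, S) = F + 2*S
D(m) = √(-6 + m - 3*√m) (D(m) = √((-3*√m + 2*(-3)) + m) = √((-3*√m - 6) + m) = √((-6 - 3*√m) + m) = √(-6 + m - 3*√m))
(-500 + 203)*(D(-19) - 361) = (-500 + 203)*(√(-6 - 19 - 3*I*√19) - 361) = -297*(√(-6 - 19 - 3*I*√19) - 361) = -297*(√(-25 - 3*I*√19) - 361) = -297*(-361 + √(-25 - 3*I*√19)) = 107217 - 297*√(-25 - 3*I*√19)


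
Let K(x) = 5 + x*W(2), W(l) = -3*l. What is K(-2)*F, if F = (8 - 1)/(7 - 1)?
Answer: 119/6 ≈ 19.833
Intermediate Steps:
K(x) = 5 - 6*x (K(x) = 5 + x*(-3*2) = 5 + x*(-6) = 5 - 6*x)
F = 7/6 ≈ 1.1667
K(-2)*F = (5 - 6*(-2))*(7/6) = (5 + 12)*(7/6) = 17*(7/6) = 119/6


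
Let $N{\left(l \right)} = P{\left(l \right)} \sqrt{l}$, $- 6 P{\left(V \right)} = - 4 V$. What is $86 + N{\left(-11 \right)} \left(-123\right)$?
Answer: $86 + 902 i \sqrt{11} \approx 86.0 + 2991.6 i$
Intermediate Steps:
$P{\left(V \right)} = \frac{2 V}{3}$ ($P{\left(V \right)} = - \frac{\left(-4\right) V}{6} = \frac{2 V}{3}$)
$N{\left(l \right)} = \frac{2 l^{\frac{3}{2}}}{3}$ ($N{\left(l \right)} = \frac{2 l}{3} \sqrt{l} = \frac{2 l^{\frac{3}{2}}}{3}$)
$86 + N{\left(-11 \right)} \left(-123\right) = 86 + \frac{2 \left(-11\right)^{\frac{3}{2}}}{3} \left(-123\right) = 86 + \frac{2 \left(- 11 i \sqrt{11}\right)}{3} \left(-123\right) = 86 + - \frac{22 i \sqrt{11}}{3} \left(-123\right) = 86 + 902 i \sqrt{11}$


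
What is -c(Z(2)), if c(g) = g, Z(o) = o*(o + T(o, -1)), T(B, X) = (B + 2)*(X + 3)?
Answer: -20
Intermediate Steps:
T(B, X) = (2 + B)*(3 + X)
Z(o) = o*(4 + 3*o) (Z(o) = o*(o + (6 + 2*(-1) + 3*o + o*(-1))) = o*(o + (6 - 2 + 3*o - o)) = o*(o + (4 + 2*o)) = o*(4 + 3*o))
-c(Z(2)) = -2*(4 + 3*2) = -2*(4 + 6) = -2*10 = -1*20 = -20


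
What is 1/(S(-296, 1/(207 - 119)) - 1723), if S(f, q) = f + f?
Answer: -1/2315 ≈ -0.00043197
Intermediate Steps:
S(f, q) = 2*f
1/(S(-296, 1/(207 - 119)) - 1723) = 1/(2*(-296) - 1723) = 1/(-592 - 1723) = 1/(-2315) = -1/2315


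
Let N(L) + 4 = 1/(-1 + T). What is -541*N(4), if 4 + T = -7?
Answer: 26509/12 ≈ 2209.1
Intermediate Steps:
T = -11 (T = -4 - 7 = -11)
N(L) = -49/12 (N(L) = -4 + 1/(-1 - 11) = -4 + 1/(-12) = -4 - 1/12 = -49/12)
-541*N(4) = -541*(-49/12) = 26509/12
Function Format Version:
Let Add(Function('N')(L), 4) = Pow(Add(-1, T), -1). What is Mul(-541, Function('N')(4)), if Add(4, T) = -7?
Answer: Rational(26509, 12) ≈ 2209.1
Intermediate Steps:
T = -11 (T = Add(-4, -7) = -11)
Function('N')(L) = Rational(-49, 12) (Function('N')(L) = Add(-4, Pow(Add(-1, -11), -1)) = Add(-4, Pow(-12, -1)) = Add(-4, Rational(-1, 12)) = Rational(-49, 12))
Mul(-541, Function('N')(4)) = Mul(-541, Rational(-49, 12)) = Rational(26509, 12)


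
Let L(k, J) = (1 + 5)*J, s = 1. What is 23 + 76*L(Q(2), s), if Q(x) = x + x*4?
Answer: 479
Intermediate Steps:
Q(x) = 5*x (Q(x) = x + 4*x = 5*x)
L(k, J) = 6*J
23 + 76*L(Q(2), s) = 23 + 76*(6*1) = 23 + 76*6 = 23 + 456 = 479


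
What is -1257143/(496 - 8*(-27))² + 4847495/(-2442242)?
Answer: -2763827969943/619039964224 ≈ -4.4647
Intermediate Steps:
-1257143/(496 - 8*(-27))² + 4847495/(-2442242) = -1257143/(496 + 216)² + 4847495*(-1/2442242) = -1257143/(712²) - 4847495/2442242 = -1257143/506944 - 4847495/2442242 = -2763827969943/619039964224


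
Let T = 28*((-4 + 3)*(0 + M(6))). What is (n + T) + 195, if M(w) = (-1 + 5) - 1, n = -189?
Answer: -78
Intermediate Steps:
M(w) = 3 (M(w) = 4 - 1 = 3)
T = -84 (T = 28*((-4 + 3)*(0 + 3)) = 28*(-1*3) = 28*(-3) = -84)
(n + T) + 195 = (-189 - 84) + 195 = -273 + 195 = -78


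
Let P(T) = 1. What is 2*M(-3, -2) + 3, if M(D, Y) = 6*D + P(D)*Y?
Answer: -37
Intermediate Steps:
M(D, Y) = Y + 6*D (M(D, Y) = 6*D + 1*Y = 6*D + Y = Y + 6*D)
2*M(-3, -2) + 3 = 2*(-2 + 6*(-3)) + 3 = 2*(-2 - 18) + 3 = 2*(-20) + 3 = -40 + 3 = -37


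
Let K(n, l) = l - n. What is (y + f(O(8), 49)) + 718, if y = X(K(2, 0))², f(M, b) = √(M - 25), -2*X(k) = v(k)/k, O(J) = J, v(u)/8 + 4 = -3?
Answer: 914 + I*√17 ≈ 914.0 + 4.1231*I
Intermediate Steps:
v(u) = -56 (v(u) = -32 + 8*(-3) = -32 - 24 = -56)
X(k) = 28/k (X(k) = -(-28)/k = 28/k)
f(M, b) = √(-25 + M)
y = 196 (y = (28/(0 - 1*2))² = (28/(0 - 2))² = (28/(-2))² = (28*(-½))² = (-14)² = 196)
(y + f(O(8), 49)) + 718 = (196 + √(-25 + 8)) + 718 = (196 + √(-17)) + 718 = (196 + I*√17) + 718 = 914 + I*√17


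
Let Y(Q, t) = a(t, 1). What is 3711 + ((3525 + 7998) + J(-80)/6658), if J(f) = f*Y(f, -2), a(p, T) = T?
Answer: 50713946/3329 ≈ 15234.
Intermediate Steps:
Y(Q, t) = 1
J(f) = f (J(f) = f*1 = f)
3711 + ((3525 + 7998) + J(-80)/6658) = 3711 + ((3525 + 7998) - 80/6658) = 3711 + (11523 - 80*1/6658) = 3711 + (11523 - 40/3329) = 3711 + 38360027/3329 = 50713946/3329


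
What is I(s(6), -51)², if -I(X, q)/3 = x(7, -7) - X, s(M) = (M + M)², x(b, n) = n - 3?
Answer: 213444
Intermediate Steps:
x(b, n) = -3 + n
s(M) = 4*M² (s(M) = (2*M)² = 4*M²)
I(X, q) = 30 + 3*X (I(X, q) = -3*((-3 - 7) - X) = -3*(-10 - X) = 30 + 3*X)
I(s(6), -51)² = (30 + 3*(4*6²))² = (30 + 3*(4*36))² = (30 + 3*144)² = (30 + 432)² = 462² = 213444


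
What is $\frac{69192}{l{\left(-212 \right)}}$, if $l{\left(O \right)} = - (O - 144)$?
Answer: $\frac{17298}{89} \approx 194.36$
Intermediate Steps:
$l{\left(O \right)} = 144 - O$ ($l{\left(O \right)} = - (O - 144) = - (-144 + O) = 144 - O$)
$\frac{69192}{l{\left(-212 \right)}} = \frac{69192}{144 - -212} = \frac{69192}{144 + 212} = \frac{69192}{356} = 69192 \cdot \frac{1}{356} = \frac{17298}{89}$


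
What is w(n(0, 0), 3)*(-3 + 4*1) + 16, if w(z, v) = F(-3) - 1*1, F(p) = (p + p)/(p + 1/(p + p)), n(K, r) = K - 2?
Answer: 321/19 ≈ 16.895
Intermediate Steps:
n(K, r) = -2 + K
F(p) = 2*p/(p + 1/(2*p)) (F(p) = (2*p)/(p + 1/(2*p)) = 2*p/(p + 1/(2*p)))
w(z, v) = 17/19 (w(z, v) = 4*(-3)²/(1 + 2*(-3)²) - 1*1 = 4*9/(1 + 2*9) - 1 = 4*9/(1 + 18) - 1 = 4*9/19 - 1 = 4*9*(1/19) - 1 = 36/19 - 1 = 17/19)
w(n(0, 0), 3)*(-3 + 4*1) + 16 = 17*(-3 + 4*1)/19 + 16 = 17*(-3 + 4)/19 + 16 = (17/19)*1 + 16 = 17/19 + 16 = 321/19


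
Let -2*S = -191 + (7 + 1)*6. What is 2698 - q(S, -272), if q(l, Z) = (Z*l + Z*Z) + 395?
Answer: -52233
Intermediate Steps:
S = 143/2 (S = -(-191 + (7 + 1)*6)/2 = -(-191 + 8*6)/2 = -(-191 + 48)/2 = -½*(-143) = 143/2 ≈ 71.500)
q(l, Z) = 395 + Z² + Z*l (q(l, Z) = (Z*l + Z²) + 395 = (Z² + Z*l) + 395 = 395 + Z² + Z*l)
2698 - q(S, -272) = 2698 - (395 + (-272)² - 272*143/2) = 2698 - (395 + 73984 - 19448) = 2698 - 1*54931 = 2698 - 54931 = -52233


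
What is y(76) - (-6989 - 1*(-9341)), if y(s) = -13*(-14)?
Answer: -2170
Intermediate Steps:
y(s) = 182
y(76) - (-6989 - 1*(-9341)) = 182 - (-6989 - 1*(-9341)) = 182 - (-6989 + 9341) = 182 - 1*2352 = 182 - 2352 = -2170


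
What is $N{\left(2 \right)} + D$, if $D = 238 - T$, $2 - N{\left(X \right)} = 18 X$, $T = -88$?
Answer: $292$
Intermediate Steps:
$N{\left(X \right)} = 2 - 18 X$
$D = 326$ ($D = 238 - -88 = 238 + 88 = 326$)
$N{\left(2 \right)} + D = \left(2 - 36\right) + 326 = -34 + 326 = 292$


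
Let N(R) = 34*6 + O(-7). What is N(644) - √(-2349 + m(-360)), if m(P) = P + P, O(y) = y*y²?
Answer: -139 - 3*I*√341 ≈ -139.0 - 55.399*I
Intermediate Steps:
O(y) = y³
m(P) = 2*P
N(R) = -139 (N(R) = 34*6 + (-7)³ = 204 - 343 = -139)
N(644) - √(-2349 + m(-360)) = -139 - √(-2349 + 2*(-360)) = -139 - √(-2349 - 720) = -139 - √(-3069) = -139 - 3*I*√341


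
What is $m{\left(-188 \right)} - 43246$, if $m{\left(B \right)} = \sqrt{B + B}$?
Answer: $-43246 + 2 i \sqrt{94} \approx -43246.0 + 19.391 i$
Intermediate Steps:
$m{\left(B \right)} = \sqrt{2} \sqrt{B}$ ($m{\left(B \right)} = \sqrt{2 B} = \sqrt{2} \sqrt{B}$)
$m{\left(-188 \right)} - 43246 = \sqrt{2} \sqrt{-188} - 43246 = \sqrt{2} \cdot 2 i \sqrt{47} - 43246 = 2 i \sqrt{94} - 43246 = -43246 + 2 i \sqrt{94}$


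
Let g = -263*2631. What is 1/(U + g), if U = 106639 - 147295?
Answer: -1/732609 ≈ -1.3650e-6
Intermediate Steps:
g = -691953
U = -40656
1/(U + g) = 1/(-40656 - 691953) = 1/(-732609) = -1/732609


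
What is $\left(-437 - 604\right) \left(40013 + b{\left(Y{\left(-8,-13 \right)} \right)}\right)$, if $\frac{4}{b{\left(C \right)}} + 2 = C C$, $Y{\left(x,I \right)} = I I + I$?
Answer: $- \frac{506798538093}{12167} \approx -4.1654 \cdot 10^{7}$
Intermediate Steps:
$Y{\left(x,I \right)} = I + I^{2}$ ($Y{\left(x,I \right)} = I^{2} + I = I + I^{2}$)
$b{\left(C \right)} = \frac{4}{-2 + C^{2}}$ ($b{\left(C \right)} = \frac{4}{-2 + C C} = \frac{4}{-2 + C^{2}}$)
$\left(-437 - 604\right) \left(40013 + b{\left(Y{\left(-8,-13 \right)} \right)}\right) = \left(-437 - 604\right) \left(40013 + \frac{4}{-2 + \left(- 13 \left(1 - 13\right)\right)^{2}}\right) = - 1041 \left(40013 + \frac{4}{-2 + \left(\left(-13\right) \left(-12\right)\right)^{2}}\right) = - 1041 \left(40013 + \frac{4}{-2 + 156^{2}}\right) = - 1041 \left(40013 + \frac{4}{-2 + 24336}\right) = - 1041 \left(40013 + \frac{4}{24334}\right) = - 1041 \left(40013 + 4 \cdot \frac{1}{24334}\right) = - 1041 \left(40013 + \frac{2}{12167}\right) = \left(-1041\right) \frac{486838173}{12167} = - \frac{506798538093}{12167}$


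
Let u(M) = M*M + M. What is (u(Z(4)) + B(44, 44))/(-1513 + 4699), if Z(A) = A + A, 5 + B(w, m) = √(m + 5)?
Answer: 37/1593 ≈ 0.023227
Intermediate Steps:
B(w, m) = -5 + √(5 + m) (B(w, m) = -5 + √(m + 5) = -5 + √(5 + m))
Z(A) = 2*A
u(M) = M + M² (u(M) = M² + M = M + M²)
(u(Z(4)) + B(44, 44))/(-1513 + 4699) = ((2*4)*(1 + 2*4) + (-5 + √(5 + 44)))/(-1513 + 4699) = (8*(1 + 8) + (-5 + √49))/3186 = (8*9 + (-5 + 7))*(1/3186) = (72 + 2)*(1/3186) = 74*(1/3186) = 37/1593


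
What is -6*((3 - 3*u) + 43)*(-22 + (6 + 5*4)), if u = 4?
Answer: -816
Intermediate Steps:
-6*((3 - 3*u) + 43)*(-22 + (6 + 5*4)) = -6*((3 - 3*4) + 43)*(-22 + (6 + 5*4)) = -6*((3 - 12) + 43)*(-22 + (6 + 20)) = -6*(-9 + 43)*(-22 + 26) = -204*4 = -6*136 = -816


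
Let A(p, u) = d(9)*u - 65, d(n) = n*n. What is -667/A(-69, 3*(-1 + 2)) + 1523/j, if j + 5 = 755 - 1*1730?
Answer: -462377/87220 ≈ -5.3013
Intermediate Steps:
d(n) = n²
j = -980 (j = -5 + (755 - 1*1730) = -5 + (755 - 1730) = -5 - 975 = -980)
A(p, u) = -65 + 81*u (A(p, u) = 9²*u - 65 = 81*u - 65 = -65 + 81*u)
-667/A(-69, 3*(-1 + 2)) + 1523/j = -667/(-65 + 81*(3*(-1 + 2))) + 1523/(-980) = -667/(-65 + 81*(3*1)) + 1523*(-1/980) = -667/(-65 + 81*3) - 1523/980 = -667/(-65 + 243) - 1523/980 = -667/178 - 1523/980 = -462377/87220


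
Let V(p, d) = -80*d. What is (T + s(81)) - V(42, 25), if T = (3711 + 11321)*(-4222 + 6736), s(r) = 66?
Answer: 37792514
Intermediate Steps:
T = 37790448 (T = 15032*2514 = 37790448)
(T + s(81)) - V(42, 25) = (37790448 + 66) - (-80)*25 = 37790514 - 1*(-2000) = 37790514 + 2000 = 37792514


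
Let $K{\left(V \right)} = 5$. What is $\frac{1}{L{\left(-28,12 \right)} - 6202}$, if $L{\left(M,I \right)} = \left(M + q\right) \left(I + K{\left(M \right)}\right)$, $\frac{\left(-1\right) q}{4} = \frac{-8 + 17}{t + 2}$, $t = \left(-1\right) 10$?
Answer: $- \frac{2}{13203} \approx -0.00015148$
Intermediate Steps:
$t = -10$
$q = \frac{9}{2}$ ($q = - 4 \frac{-8 + 17}{-10 + 2} = - 4 \frac{9}{-8} = - 4 \cdot 9 \left(- \frac{1}{8}\right) = \left(-4\right) \left(- \frac{9}{8}\right) = \frac{9}{2} \approx 4.5$)
$L{\left(M,I \right)} = \left(5 + I\right) \left(\frac{9}{2} + M\right)$ ($L{\left(M,I \right)} = \left(M + \frac{9}{2}\right) \left(I + 5\right) = \left(\frac{9}{2} + M\right) \left(5 + I\right) = \left(5 + I\right) \left(\frac{9}{2} + M\right)$)
$\frac{1}{L{\left(-28,12 \right)} - 6202} = \frac{1}{\left(\frac{45}{2} + 5 \left(-28\right) + \frac{9}{2} \cdot 12 + 12 \left(-28\right)\right) - 6202} = \frac{1}{\left(\frac{45}{2} - 140 + 54 - 336\right) - 6202} = \frac{1}{- \frac{799}{2} - 6202} = \frac{1}{- \frac{13203}{2}} = - \frac{2}{13203}$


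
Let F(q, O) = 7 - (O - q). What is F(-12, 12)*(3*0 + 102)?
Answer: -1734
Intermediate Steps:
F(q, O) = 7 + q - O (F(q, O) = 7 + (q - O) = 7 + q - O)
F(-12, 12)*(3*0 + 102) = (7 - 12 - 1*12)*(3*0 + 102) = (7 - 12 - 12)*(0 + 102) = -17*102 = -1734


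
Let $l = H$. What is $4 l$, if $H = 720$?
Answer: $2880$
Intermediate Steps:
$l = 720$
$4 l = 4 \cdot 720 = 2880$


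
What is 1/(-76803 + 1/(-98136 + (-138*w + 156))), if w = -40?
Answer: -92460/7101205381 ≈ -1.3020e-5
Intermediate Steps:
1/(-76803 + 1/(-98136 + (-138*w + 156))) = 1/(-76803 + 1/(-98136 + (-138*(-40) + 156))) = 1/(-76803 + 1/(-98136 + (5520 + 156))) = 1/(-76803 + 1/(-98136 + 5676)) = 1/(-76803 + 1/(-92460)) = 1/(-76803 - 1/92460) = 1/(-7101205381/92460) = -92460/7101205381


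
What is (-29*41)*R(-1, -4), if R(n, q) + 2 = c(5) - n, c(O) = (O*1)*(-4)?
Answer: 24969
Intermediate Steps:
c(O) = -4*O (c(O) = O*(-4) = -4*O)
R(n, q) = -22 - n (R(n, q) = -2 + (-4*5 - n) = -2 + (-20 - n) = -22 - n)
(-29*41)*R(-1, -4) = (-29*41)*(-22 - 1*(-1)) = -1189*(-22 + 1) = -1189*(-21) = 24969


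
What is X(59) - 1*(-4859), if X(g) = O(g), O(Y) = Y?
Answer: 4918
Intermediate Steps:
X(g) = g
X(59) - 1*(-4859) = 59 - 1*(-4859) = 59 + 4859 = 4918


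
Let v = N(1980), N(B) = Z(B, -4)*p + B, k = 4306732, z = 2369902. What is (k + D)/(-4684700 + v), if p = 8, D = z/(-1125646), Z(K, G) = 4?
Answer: -807975546495/878508169408 ≈ -0.91971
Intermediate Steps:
D = -1184951/562823 (D = 2369902/(-1125646) = 2369902*(-1/1125646) = -1184951/562823 ≈ -2.1054)
N(B) = 32 + B (N(B) = 4*8 + B = 32 + B)
v = 2012 (v = 32 + 1980 = 2012)
(k + D)/(-4684700 + v) = (4306732 - 1184951/562823)/(-4684700 + 2012) = (2423926639485/562823)/(-4682688) = (2423926639485/562823)*(-1/4682688) = -807975546495/878508169408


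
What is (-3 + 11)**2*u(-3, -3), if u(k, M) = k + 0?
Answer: -192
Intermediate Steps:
u(k, M) = k
(-3 + 11)**2*u(-3, -3) = (-3 + 11)**2*(-3) = 8**2*(-3) = 64*(-3) = -192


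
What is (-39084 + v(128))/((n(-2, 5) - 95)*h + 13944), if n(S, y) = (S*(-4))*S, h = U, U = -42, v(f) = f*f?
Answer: -11350/9303 ≈ -1.2200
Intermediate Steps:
v(f) = f**2
h = -42
n(S, y) = -4*S**2 (n(S, y) = (-4*S)*S = -4*S**2)
(-39084 + v(128))/((n(-2, 5) - 95)*h + 13944) = (-39084 + 128**2)/((-4*(-2)**2 - 95)*(-42) + 13944) = (-39084 + 16384)/((-4*4 - 95)*(-42) + 13944) = -22700/((-16 - 95)*(-42) + 13944) = -22700/(-111*(-42) + 13944) = -22700/(4662 + 13944) = -22700/18606 = -22700*1/18606 = -11350/9303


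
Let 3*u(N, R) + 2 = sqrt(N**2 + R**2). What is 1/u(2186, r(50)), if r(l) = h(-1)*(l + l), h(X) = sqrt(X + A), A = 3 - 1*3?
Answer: 3/2384296 + 9*sqrt(132461)/2384296 ≈ 0.0013751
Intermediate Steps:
A = 0 (A = 3 - 3 = 0)
h(X) = sqrt(X) (h(X) = sqrt(X + 0) = sqrt(X))
r(l) = 2*I*l (r(l) = sqrt(-1)*(l + l) = I*(2*l) = 2*I*l)
u(N, R) = -2/3 + sqrt(N**2 + R**2)/3
1/u(2186, r(50)) = 1/(-2/3 + sqrt(2186**2 + (2*I*50)**2)/3) = 1/(-2/3 + sqrt(4778596 + (100*I)**2)/3) = 1/(-2/3 + sqrt(4778596 - 10000)/3) = 1/(-2/3 + sqrt(4768596)/3) = 1/(-2/3 + (6*sqrt(132461))/3) = 1/(-2/3 + 2*sqrt(132461))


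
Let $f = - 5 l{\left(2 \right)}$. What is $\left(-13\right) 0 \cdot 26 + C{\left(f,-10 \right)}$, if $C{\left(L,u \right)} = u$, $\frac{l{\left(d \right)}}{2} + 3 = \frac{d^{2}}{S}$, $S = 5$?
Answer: $-10$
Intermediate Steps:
$l{\left(d \right)} = -6 + \frac{2 d^{2}}{5}$ ($l{\left(d \right)} = -6 + 2 \frac{d^{2}}{5} = -6 + \frac{2 d^{2}}{5}$)
$f = 22$ ($f = - 5 \left(-6 + \frac{2 \cdot 2^{2}}{5}\right) = - 5 \left(-6 + \frac{2}{5} \cdot 4\right) = - 5 \left(-6 + \frac{8}{5}\right) = \left(-5\right) \left(- \frac{22}{5}\right) = 22$)
$\left(-13\right) 0 \cdot 26 + C{\left(f,-10 \right)} = \left(-13\right) 0 \cdot 26 - 10 = 0 \cdot 26 - 10 = 0 - 10 = -10$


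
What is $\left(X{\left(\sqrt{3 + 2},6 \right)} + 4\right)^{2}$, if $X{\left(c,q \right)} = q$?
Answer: $100$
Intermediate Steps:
$\left(X{\left(\sqrt{3 + 2},6 \right)} + 4\right)^{2} = \left(6 + 4\right)^{2} = 10^{2} = 100$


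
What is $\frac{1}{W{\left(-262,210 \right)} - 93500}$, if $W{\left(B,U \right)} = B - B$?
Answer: $- \frac{1}{93500} \approx -1.0695 \cdot 10^{-5}$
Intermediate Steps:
$W{\left(B,U \right)} = 0$
$\frac{1}{W{\left(-262,210 \right)} - 93500} = \frac{1}{0 - 93500} = \frac{1}{-93500} = - \frac{1}{93500}$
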